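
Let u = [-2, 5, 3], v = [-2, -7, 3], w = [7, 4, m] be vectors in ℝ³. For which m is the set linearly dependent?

The set is linearly dependent precisely when det[u; v; w] = 0.
The determinant works out to 24*m + 252.
This vanishes exactly when m = -21/2.

m = -21/2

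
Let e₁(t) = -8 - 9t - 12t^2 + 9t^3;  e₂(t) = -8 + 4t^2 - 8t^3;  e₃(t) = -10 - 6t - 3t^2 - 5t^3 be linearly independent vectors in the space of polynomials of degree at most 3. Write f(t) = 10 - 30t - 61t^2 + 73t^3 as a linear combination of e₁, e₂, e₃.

Work in coordinates with respect to the standard basis {1, t, …, t^3}.
Since e₁, e₂, e₃ are independent, the coefficients expressing f are uniquely determined by a linear system.
Back-substitution yields (c₁, c₂, c₃) = (4, -4, -1).

f = 4e₁ - 4e₂ - e₃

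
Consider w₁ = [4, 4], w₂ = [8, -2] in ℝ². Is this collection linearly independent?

linearly independent

Form the 2×2 matrix with these as columns; its determinant is -40.
A nonzero determinant means the columns are linearly independent.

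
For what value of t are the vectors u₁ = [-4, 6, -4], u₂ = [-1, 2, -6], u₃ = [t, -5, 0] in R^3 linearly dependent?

Dependence holds iff the 3×3 matrix [u₁ u₂ u₃] is singular.
The determinant works out to 100 - 28*t.
This vanishes exactly when t = 25/7.

t = 25/7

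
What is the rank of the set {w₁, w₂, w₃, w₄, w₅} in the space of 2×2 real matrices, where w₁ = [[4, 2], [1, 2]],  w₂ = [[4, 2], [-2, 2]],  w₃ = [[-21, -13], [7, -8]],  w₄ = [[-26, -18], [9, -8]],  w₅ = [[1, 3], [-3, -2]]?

Represent each element by its coordinate vector in ℝ⁴.
Row-reduce the 5×4 matrix with these as rows.
Exactly 3 pivots survive; hence the rank is 3.
(With 5 elements in a 4-dimensional space the rank is at most 4.)

3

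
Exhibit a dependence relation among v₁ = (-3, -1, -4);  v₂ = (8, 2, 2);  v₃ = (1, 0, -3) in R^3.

Row-reduce the matrix with v₁, v₂, v₃ as columns; the null space gives the coefficients.
One solution (up to scaling) is (2, 1, -2).

2v₁ + v₂ - 2v₃ = 0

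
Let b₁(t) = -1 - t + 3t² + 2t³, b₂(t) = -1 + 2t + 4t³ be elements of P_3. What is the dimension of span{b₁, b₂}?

Represent each element by its coordinate vector in ℝ⁴.
Apply Gaussian elimination to the matrix whose rows are b₁, b₂.
Exactly 2 pivots survive; hence the rank is 2.

dim = 2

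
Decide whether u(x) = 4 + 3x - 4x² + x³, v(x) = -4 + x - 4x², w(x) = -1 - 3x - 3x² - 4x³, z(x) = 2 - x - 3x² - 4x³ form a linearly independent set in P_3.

linearly independent

Write each element as a coordinate vector in ℝ⁴ using {1, x, …, x³}.
The matrix [u|v|w|z] has determinant 221.
A nonzero determinant means the columns are linearly independent.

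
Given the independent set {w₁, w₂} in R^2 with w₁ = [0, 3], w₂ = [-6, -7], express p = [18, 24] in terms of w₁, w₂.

Set up the augmented matrix [w₁ | w₂ | p] and row-reduce.
Row-reducing the augmented matrix gives the unique coefficients (c₁, c₂) = (1, -3).

p = w₁ - 3w₂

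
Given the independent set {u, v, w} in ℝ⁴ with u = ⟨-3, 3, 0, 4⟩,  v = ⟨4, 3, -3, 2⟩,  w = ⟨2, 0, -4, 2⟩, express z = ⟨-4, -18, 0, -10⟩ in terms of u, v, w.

Set up the augmented matrix [u | v | w | z] and row-reduce.
Row-reducing the augmented matrix gives the unique coefficients (c₁, c₂, c₃) = (-2, -4, 3).

z = -2u - 4v + 3w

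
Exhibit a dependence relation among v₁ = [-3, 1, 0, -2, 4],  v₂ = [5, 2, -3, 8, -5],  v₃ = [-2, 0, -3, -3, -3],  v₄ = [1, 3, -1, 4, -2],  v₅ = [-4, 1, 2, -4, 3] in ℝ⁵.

Solve the homogeneous system with v₁, v₂, v₃, v₄, v₅ as columns by row-reducing the coefficient matrix.
The free variable yields coefficients (0, 1, 0, -1, 1) (any nonzero multiple also works).

v₂ - v₄ + v₅ = 0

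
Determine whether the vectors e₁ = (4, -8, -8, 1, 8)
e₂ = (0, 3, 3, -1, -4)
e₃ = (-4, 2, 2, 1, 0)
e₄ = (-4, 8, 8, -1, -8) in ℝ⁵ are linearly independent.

linearly dependent

Place the vectors as rows of a 4×5 matrix and reduce to echelon form.
The reduction yields 2 nonzero rows, so the rank is 2.
Since rank 2 < 4, the set is linearly dependent.
Indeed e₁ + 2e₂ + e₃ = 0.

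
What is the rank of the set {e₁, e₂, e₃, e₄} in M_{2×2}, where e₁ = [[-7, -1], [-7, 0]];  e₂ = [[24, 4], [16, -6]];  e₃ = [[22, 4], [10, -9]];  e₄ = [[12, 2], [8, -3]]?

Use coordinates relative to {E₁₁, E₁₂, E₂₁, E₂₂}.
Form the matrix with e₁, e₂, e₃, e₄ as columns and reduce.
Exactly 2 pivots survive; hence the rank is 2.

rank 2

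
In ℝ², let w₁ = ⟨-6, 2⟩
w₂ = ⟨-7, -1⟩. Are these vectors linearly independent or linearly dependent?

Form the 2×2 matrix with these as columns; its determinant is 20.
A nonzero determinant means the columns are linearly independent.

linearly independent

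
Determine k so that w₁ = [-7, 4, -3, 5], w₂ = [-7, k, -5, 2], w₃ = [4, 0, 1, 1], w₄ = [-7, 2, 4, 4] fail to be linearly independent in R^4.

k = 11/4

The set is linearly dependent precisely when det[w₁; w₂; w₃; w₄] = 0.
Expanding, det = 184*k - 506.
Setting this to zero gives k = 11/4.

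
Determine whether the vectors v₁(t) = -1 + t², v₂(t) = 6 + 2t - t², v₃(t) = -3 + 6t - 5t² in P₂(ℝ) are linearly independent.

linearly independent

Take coordinates with respect to the standard basis {1, t, t²}.
Row-reduce the matrix whose columns are v₁, v₂, v₃.
The reduction yields 3 nonzero rows, so the rank is 3.
Since rank = 3 (the number of vectors), the set is linearly independent.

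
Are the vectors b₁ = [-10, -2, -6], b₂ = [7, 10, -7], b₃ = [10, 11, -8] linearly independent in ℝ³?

The matrix [b₁|b₂|b₃] has determinant 196.
A nonzero determinant means the columns are linearly independent.

linearly independent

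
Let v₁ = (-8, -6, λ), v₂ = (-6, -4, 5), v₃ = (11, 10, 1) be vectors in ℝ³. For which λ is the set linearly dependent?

Place the vectors as rows of a 3×3 matrix; dependence ⇔ determinant zero.
Expanding, det = 66 - 16*λ.
Solving 66 - 16*λ = 0 yields λ = 33/8.

λ = 33/8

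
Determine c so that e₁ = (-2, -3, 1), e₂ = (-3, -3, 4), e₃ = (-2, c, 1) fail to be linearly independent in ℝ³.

c = -3

The set is linearly dependent precisely when det[e₁; e₂; e₃] = 0.
The determinant works out to 5*c + 15.
This vanishes exactly when c = -3.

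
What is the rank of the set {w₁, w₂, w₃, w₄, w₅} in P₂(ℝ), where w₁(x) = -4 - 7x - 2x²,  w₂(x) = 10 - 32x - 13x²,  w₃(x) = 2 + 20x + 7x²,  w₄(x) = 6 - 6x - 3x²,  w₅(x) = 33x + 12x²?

2

Pass to coordinate vectors with respect to the basis {1, x, x²}.
Row-reduce the 5×3 matrix with these as rows.
The echelon form has 2 nonzero rows, so the rank is 2.
(With 5 elements in a 3-dimensional space the rank is at most 3.)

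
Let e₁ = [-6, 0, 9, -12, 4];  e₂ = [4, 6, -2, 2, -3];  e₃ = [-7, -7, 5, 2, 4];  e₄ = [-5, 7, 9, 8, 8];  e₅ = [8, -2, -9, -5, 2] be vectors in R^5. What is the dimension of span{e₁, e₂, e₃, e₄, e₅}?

dim = 5

Apply Gaussian elimination to the matrix whose rows are e₁, e₂, e₃, e₄, e₅.
Exactly 5 pivots survive; hence the rank is 5.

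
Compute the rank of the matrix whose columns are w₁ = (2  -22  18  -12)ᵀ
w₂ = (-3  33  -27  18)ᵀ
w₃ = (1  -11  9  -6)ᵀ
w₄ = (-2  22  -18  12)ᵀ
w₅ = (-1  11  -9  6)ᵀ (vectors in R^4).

Put the 4×5 matrix [w₁|w₂|w₃|w₄|w₅] into echelon form.
Reduction leaves 1 leading entry, giving rank 1.
(With 5 elements in a 4-dimensional space the rank is at most 4.)

1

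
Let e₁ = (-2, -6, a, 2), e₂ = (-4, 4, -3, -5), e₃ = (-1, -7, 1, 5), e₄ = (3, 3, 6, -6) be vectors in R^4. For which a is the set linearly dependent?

a = 2

The set is linearly dependent precisely when det[e₁; e₂; e₃; e₄] = 0.
Expanding, det = 324 - 162*a.
Setting this to zero gives a = 2.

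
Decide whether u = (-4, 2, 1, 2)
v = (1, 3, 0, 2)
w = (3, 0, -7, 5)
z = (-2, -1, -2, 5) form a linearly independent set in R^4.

Place the vectors as rows of a 4×4 matrix and reduce to echelon form.
The reduction yields 4 nonzero rows, so the rank is 4.
Since rank = 4 (the number of vectors), the set is linearly independent.

linearly independent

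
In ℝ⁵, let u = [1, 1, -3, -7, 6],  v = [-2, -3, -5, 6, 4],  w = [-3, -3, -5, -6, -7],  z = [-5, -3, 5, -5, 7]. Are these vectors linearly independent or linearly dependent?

linearly independent

Row-reduce the matrix whose columns are u, v, w, z.
The reduction yields 4 nonzero rows, so the rank is 4.
Since rank = 4 (the number of vectors), the set is linearly independent.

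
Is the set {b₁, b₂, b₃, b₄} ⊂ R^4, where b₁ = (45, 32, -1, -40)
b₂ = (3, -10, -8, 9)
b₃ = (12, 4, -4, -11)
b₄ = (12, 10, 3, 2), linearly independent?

The matrix [b₁|b₂|b₃|b₄] has determinant 0.
A zero determinant means the columns are linearly dependent.

linearly dependent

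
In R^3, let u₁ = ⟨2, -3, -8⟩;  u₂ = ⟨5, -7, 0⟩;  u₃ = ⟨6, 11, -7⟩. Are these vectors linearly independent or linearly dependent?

linearly independent

Place the vectors as rows of a 3×3 matrix and reduce to echelon form.
The reduction yields 3 nonzero rows, so the rank is 3.
Since rank = 3 (the number of vectors), the set is linearly independent.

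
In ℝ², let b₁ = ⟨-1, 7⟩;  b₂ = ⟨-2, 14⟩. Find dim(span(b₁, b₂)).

Put the 2×2 matrix [b₁|b₂] into echelon form.
The echelon form has 1 nonzero row, so the rank is 1.

dim = 1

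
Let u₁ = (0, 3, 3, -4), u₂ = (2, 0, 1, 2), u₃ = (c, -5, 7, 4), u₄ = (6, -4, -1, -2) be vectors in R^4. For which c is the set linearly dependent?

c = 24

Place the vectors as rows of a 4×4 matrix; dependence ⇔ determinant zero.
Expanding, det = 960 - 40*c.
Setting this to zero gives c = 24.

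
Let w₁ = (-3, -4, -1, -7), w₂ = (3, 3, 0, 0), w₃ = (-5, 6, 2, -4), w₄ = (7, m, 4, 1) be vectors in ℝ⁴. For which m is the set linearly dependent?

m = 49/2

The vectors are dependent exactly when the determinant of the matrix with rows w₁, w₂, w₃, w₄ vanishes.
The determinant works out to 1323 - 54*m.
Setting this to zero gives m = 49/2.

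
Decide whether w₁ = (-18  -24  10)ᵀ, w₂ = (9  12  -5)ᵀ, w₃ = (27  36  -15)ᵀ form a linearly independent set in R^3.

linearly dependent

One vector is a scalar multiple of another, so the set is dependent.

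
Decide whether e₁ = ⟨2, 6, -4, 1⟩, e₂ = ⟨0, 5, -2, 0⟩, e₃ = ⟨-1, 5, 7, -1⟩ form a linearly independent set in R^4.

Place the vectors as rows of a 3×4 matrix and reduce to echelon form.
The reduction yields 3 nonzero rows, so the rank is 3.
Since rank = 3 (the number of vectors), the set is linearly independent.

linearly independent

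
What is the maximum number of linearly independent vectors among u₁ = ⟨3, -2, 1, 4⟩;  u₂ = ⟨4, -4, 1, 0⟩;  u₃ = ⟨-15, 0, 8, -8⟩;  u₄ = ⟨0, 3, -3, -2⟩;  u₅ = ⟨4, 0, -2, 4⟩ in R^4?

Put the 4×5 matrix [u₁|u₂|u₃|u₄|u₅] into echelon form.
The echelon form has 4 nonzero rows, so the rank is 4.
(With 5 elements in a 4-dimensional space the rank is at most 4.)

4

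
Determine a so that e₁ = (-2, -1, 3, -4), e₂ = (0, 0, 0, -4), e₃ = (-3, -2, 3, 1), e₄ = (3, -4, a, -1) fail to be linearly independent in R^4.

The vectors are dependent exactly when the determinant of the matrix with rows e₁, e₂, e₃, e₄ vanishes.
The determinant works out to -4*a - 84.
This vanishes exactly when a = -21.

a = -21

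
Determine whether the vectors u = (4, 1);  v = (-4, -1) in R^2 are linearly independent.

linearly dependent

Row-reduce the matrix whose columns are u, v.
The reduction yields 1 nonzero row, so the rank is 1.
Since rank 1 < 2, the set is linearly dependent.
Indeed u + v = 0.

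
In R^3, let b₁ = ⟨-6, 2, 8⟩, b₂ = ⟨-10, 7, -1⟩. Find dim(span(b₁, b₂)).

2

Apply Gaussian elimination to the matrix whose rows are b₁, b₂.
Exactly 2 pivots survive; hence the rank is 2.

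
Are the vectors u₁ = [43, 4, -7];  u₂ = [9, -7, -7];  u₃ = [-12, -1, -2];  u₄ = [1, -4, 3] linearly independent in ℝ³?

linearly dependent

There are 4 vectors in a 3-dimensional space, so they cannot be linearly independent.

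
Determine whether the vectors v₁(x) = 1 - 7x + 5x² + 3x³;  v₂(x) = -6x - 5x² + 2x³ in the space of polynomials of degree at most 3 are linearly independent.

Write each element as a coordinate vector in ℝ⁴ using {1, x, …, x³}.
Row-reduce the matrix whose columns are v₁, v₂.
The reduction yields 2 nonzero rows, so the rank is 2.
Since rank = 2 (the number of vectors), the set is linearly independent.

linearly independent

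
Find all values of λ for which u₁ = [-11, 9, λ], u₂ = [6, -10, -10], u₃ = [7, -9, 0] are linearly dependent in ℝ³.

λ = -45/2

Place the vectors as rows of a 3×3 matrix; dependence ⇔ determinant zero.
The determinant works out to 16*λ + 360.
Solving 16*λ + 360 = 0 yields λ = -45/2.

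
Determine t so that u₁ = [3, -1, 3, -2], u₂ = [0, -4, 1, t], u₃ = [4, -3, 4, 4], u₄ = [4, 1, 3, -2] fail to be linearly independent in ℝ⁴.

t = 6

Place the vectors as rows of a 4×4 matrix; dependence ⇔ determinant zero.
The determinant works out to 5*t - 30.
Solving 5*t - 30 = 0 yields t = 6.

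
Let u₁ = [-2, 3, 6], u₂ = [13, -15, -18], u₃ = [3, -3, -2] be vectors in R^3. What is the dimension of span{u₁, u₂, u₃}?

dim = 2

Put the 3×3 matrix [u₁|u₂|u₃] into echelon form.
There are 2 pivot columns, so rank = 2.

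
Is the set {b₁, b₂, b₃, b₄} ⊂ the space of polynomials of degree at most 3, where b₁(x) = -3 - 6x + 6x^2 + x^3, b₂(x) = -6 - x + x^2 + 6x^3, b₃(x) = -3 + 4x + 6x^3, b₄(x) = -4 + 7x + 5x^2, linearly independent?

Take coordinates with respect to the standard basis {1, x, …, x^3}.
Form the 4×4 matrix with these as columns; its determinant is 1436.
A nonzero determinant means the columns are linearly independent.

linearly independent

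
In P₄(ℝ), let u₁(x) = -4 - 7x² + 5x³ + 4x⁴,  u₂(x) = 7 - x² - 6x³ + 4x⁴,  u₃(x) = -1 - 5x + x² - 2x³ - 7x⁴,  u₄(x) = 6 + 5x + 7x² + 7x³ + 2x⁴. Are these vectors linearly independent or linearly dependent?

Write each element as a coordinate vector in ℝ⁵ using {1, x, …, x⁴}.
Place the vectors as rows of a 4×5 matrix and reduce to echelon form.
The reduction yields 4 nonzero rows, so the rank is 4.
Since rank = 4 (the number of vectors), the set is linearly independent.

linearly independent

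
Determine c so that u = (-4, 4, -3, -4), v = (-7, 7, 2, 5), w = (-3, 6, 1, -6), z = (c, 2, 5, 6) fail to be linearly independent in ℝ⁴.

c = -12/11

The vectors are dependent exactly when the determinant of the matrix with rows u, v, w, z vanishes.
Expanding, det = 264*c + 288.
Setting this to zero gives c = -12/11.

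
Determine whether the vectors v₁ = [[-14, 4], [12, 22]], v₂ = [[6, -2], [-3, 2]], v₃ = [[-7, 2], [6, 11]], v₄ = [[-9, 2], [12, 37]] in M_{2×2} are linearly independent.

Take coordinates with respect to the standard basis {E₁₁, E₁₂, E₂₁, E₂₂}.
The matrix [v₁|v₂|v₃|v₄] has determinant 0.
A zero determinant means the columns are linearly dependent.

linearly dependent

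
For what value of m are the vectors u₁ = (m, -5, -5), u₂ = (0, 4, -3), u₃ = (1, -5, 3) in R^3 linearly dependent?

Dependence holds iff the 3×3 matrix [u₁ u₂ u₃] is singular.
Expanding, det = 35 - 3*m.
Setting this to zero gives m = 35/3.

m = 35/3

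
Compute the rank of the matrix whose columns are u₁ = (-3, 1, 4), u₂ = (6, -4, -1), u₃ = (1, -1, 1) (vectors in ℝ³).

2

Put the 3×3 matrix [u₁|u₂|u₃] into echelon form.
There are 2 pivot columns, so rank = 2.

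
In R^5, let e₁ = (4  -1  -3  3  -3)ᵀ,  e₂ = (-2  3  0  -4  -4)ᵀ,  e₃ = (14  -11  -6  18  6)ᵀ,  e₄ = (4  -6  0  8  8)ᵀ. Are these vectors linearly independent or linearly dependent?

linearly dependent

Row-reduce the matrix whose columns are e₁, e₂, e₃, e₄.
The reduction yields 2 nonzero rows, so the rank is 2.
Since rank 2 < 4, the set is linearly dependent.
Indeed 2e₁ - 3e₂ - e₃ = 0.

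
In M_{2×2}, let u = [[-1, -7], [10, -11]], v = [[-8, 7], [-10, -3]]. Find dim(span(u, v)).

dim = 2

Represent each element by its coordinate vector in ℝ⁴.
Form the matrix with u, v as columns and reduce.
The echelon form has 2 nonzero rows, so the rank is 2.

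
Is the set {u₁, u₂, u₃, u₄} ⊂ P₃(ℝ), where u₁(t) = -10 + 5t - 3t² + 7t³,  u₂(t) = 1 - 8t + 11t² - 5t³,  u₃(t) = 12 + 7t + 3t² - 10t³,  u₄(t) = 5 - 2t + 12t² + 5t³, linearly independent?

Write each element as a coordinate vector in ℝ⁴ using {1, t, …, t³}.
Form the 4×4 matrix with these as columns; its determinant is 18669.
A nonzero determinant means the columns are linearly independent.

linearly independent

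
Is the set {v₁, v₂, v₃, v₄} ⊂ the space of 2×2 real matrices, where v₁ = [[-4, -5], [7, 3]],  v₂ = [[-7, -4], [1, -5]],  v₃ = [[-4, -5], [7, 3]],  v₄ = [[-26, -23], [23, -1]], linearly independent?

linearly dependent

Write each element as a coordinate vector in ℝ⁴ using {E₁₁, E₁₂, E₂₁, E₂₂}.
Row-reduce the matrix whose columns are v₁, v₂, v₃, v₄.
The reduction yields 2 nonzero rows, so the rank is 2.
Since rank 2 < 4, the set is linearly dependent.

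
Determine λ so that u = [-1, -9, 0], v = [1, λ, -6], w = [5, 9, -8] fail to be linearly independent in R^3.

λ = -18

The set is linearly dependent precisely when det[u; v; w] = 0.
The determinant works out to 8*λ + 144.
Setting this to zero gives λ = -18.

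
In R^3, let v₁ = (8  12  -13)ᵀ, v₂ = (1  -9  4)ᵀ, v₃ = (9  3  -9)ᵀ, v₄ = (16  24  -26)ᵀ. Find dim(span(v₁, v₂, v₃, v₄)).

Put the 3×4 matrix [v₁|v₂|v₃|v₄] into echelon form.
Reduction leaves 2 leading entries, giving rank 2.
(With 4 elements in a 3-dimensional space the rank is at most 3.)

dim = 2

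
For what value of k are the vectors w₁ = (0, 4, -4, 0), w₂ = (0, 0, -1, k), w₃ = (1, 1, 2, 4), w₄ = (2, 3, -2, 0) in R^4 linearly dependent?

k = -8/5

The vectors are dependent exactly when the determinant of the matrix with rows w₁, w₂, w₃, w₄ vanishes.
Expanding, det = 20*k + 32.
This vanishes exactly when k = -8/5.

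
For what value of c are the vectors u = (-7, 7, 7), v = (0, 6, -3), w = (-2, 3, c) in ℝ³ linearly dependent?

c = 3/2

Place the vectors as rows of a 3×3 matrix; dependence ⇔ determinant zero.
Expanding, det = 63 - 42*c.
Setting this to zero gives c = 3/2.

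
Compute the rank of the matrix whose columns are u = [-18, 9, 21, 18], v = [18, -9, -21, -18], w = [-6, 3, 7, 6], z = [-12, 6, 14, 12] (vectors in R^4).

Row-reduce the 4×4 matrix with these as rows.
Reduction leaves 1 leading entry, giving rank 1.

rank 1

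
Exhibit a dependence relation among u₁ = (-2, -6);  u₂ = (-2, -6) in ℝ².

u₁ - u₂ = 0

Solve the homogeneous system with u₁, u₂ as columns by row-reducing the coefficient matrix.
The free variable yields coefficients (1, -1) (any nonzero multiple also works).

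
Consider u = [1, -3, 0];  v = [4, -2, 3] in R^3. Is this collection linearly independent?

Row-reduce the matrix whose columns are u, v.
The reduction yields 2 nonzero rows, so the rank is 2.
Since rank = 2 (the number of vectors), the set is linearly independent.

linearly independent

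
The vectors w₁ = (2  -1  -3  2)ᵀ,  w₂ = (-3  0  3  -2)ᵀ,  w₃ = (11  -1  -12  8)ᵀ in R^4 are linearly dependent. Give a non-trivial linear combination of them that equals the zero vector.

w₁ - 3w₂ - w₃ = 0

Solve the homogeneous system with w₁, w₂, w₃ as columns by row-reducing the coefficient matrix.
One solution (up to scaling) is (1, -3, -1).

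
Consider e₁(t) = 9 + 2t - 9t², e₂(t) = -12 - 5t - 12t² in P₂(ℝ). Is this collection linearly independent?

Write each element as a coordinate vector in ℝ³ using {1, t, t²}.
Place the vectors as rows of a 2×3 matrix and reduce to echelon form.
The reduction yields 2 nonzero rows, so the rank is 2.
Since rank = 2 (the number of vectors), the set is linearly independent.

linearly independent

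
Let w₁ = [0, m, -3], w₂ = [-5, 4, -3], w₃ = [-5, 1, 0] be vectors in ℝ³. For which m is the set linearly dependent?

m = 3

The vectors are dependent exactly when the determinant of the matrix with rows w₁, w₂, w₃ vanishes.
Expanding, det = 15*m - 45.
Setting this to zero gives m = 3.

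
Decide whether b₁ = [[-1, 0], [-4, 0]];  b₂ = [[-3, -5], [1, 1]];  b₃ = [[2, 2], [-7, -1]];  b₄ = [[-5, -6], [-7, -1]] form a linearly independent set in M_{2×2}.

Write each element as a coordinate vector in ℝ⁴ using {E₁₁, E₁₂, E₂₁, E₂₂}.
The matrix [b₁|b₂|b₃|b₄] has determinant 100.
A nonzero determinant means the columns are linearly independent.

linearly independent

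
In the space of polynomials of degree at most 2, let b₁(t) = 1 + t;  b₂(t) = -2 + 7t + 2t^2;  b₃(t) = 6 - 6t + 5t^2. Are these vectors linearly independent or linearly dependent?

linearly independent

Write each element as a coordinate vector in ℝ³ using {1, t, t^2}.
The matrix [b₁|b₂|b₃] has determinant 69.
A nonzero determinant means the columns are linearly independent.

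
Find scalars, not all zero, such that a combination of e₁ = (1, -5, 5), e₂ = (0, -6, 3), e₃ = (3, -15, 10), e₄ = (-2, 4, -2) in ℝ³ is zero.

e₁ + e₂ - e₃ - e₄ = 0

Row-reduce the matrix with e₁, e₂, e₃, e₄ as columns; the null space gives the coefficients.
One solution (up to scaling) is (1, 1, -1, -1).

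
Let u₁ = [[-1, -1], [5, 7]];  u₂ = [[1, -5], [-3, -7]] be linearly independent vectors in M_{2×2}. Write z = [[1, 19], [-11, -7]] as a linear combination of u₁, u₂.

Identify each element with its coordinate vector in ℝ⁴ via {E₁₁, E₁₂, E₂₁, E₂₂}.
Set up the augmented matrix [u₁ | u₂ | z] and row-reduce.
Row-reducing the augmented matrix gives the unique coefficients (α₁, α₂) = (-4, -3).

z = -4u₁ - 3u₂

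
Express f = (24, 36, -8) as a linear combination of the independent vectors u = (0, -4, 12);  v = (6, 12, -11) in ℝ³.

Write f = c₁u + c₂v and equate components.
The system has the unique solution (c₁, c₂) = (3, 4).

f = 3u + 4v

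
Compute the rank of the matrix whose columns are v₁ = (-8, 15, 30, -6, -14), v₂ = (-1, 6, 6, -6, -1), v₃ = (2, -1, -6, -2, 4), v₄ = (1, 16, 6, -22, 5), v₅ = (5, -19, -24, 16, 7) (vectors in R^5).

rank 2

Put the 5×5 matrix [v₁|v₂|v₃|v₄|v₅] into echelon form.
Reduction leaves 2 leading entries, giving rank 2.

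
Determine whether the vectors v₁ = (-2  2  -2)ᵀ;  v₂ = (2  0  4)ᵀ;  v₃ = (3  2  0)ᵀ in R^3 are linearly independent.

Form the 3×3 matrix with these as columns; its determinant is 32.
A nonzero determinant means the columns are linearly independent.

linearly independent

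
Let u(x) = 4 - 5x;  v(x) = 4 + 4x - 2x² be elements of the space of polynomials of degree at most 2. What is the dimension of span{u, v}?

dim = 2

Represent each element by its coordinate vector in ℝ³.
Apply Gaussian elimination to the matrix whose rows are u, v.
Exactly 2 pivots survive; hence the rank is 2.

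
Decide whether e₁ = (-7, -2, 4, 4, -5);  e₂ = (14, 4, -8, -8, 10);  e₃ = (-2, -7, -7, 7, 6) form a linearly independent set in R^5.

Place the vectors as rows of a 3×5 matrix and reduce to echelon form.
The reduction yields 2 nonzero rows, so the rank is 2.
Since rank 2 < 3, the set is linearly dependent.
Indeed 2e₁ + e₂ = 0.

linearly dependent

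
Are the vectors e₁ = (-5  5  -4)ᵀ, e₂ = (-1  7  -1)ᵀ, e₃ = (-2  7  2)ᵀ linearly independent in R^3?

Row-reduce the matrix whose columns are e₁, e₂, e₃.
The reduction yields 3 nonzero rows, so the rank is 3.
Since rank = 3 (the number of vectors), the set is linearly independent.

linearly independent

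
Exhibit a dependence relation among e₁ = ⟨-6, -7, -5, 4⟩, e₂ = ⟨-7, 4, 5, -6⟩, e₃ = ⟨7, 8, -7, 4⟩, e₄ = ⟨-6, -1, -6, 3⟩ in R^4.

Solve the homogeneous system with e₁, e₂, e₃, e₄ as columns by row-reducing the coefficient matrix.
A generator of the null space is (2, 1, 1, -2).

2e₁ + e₂ + e₃ - 2e₄ = 0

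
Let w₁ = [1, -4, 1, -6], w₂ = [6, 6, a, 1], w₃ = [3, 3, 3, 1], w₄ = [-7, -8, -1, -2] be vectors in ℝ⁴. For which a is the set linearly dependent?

a = 9/4

Place the vectors as rows of a 4×4 matrix; dependence ⇔ determinant zero.
The determinant works out to 54 - 24*a.
Setting this to zero gives a = 9/4.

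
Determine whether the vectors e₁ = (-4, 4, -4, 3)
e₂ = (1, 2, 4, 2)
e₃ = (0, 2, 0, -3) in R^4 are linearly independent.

Row-reduce the matrix whose columns are e₁, e₂, e₃.
The reduction yields 3 nonzero rows, so the rank is 3.
Since rank = 3 (the number of vectors), the set is linearly independent.

linearly independent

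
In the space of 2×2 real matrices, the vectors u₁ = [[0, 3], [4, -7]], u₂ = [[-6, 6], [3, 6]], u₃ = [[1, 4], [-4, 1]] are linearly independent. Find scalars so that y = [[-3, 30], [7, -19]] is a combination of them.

Identify each element with its coordinate vector in ℝ⁴ via {E₁₁, E₁₂, E₂₁, E₂₂}.
Write y = c₁u₁ + … + c₃u₃ and equate components.
The system has the unique solution (c₁, c₂, c₃) = (4, 1, 3).

y = 4u₁ + u₂ + 3u₃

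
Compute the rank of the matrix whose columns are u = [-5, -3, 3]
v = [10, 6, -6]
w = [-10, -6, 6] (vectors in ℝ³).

Row-reduce the 3×3 matrix with these as rows.
There is 1 pivot column, so rank = 1.

1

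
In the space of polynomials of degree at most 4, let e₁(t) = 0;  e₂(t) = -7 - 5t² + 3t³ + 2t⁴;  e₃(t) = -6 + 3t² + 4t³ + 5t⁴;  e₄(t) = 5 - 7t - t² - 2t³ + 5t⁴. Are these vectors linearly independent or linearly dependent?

Write each element as a coordinate vector in ℝ⁵ using {1, t, …, t⁴}.
One of the vectors is the zero vector, so the set is linearly dependent.

linearly dependent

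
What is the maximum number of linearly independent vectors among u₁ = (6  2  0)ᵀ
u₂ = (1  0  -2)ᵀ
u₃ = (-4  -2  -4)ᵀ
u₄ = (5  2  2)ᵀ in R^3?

2

Form the matrix with u₁, u₂, u₃, u₄ as columns and reduce.
Exactly 2 pivots survive; hence the rank is 2.
(With 4 elements in a 3-dimensional space the rank is at most 3.)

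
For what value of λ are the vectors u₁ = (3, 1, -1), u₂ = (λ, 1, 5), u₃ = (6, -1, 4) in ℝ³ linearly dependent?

λ = 21

Dependence holds iff the 3×3 matrix [u₁ u₂ u₃] is singular.
The determinant works out to 63 - 3*λ.
Setting this to zero gives λ = 21.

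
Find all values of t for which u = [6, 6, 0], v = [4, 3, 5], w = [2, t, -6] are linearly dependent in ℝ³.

The vectors are dependent exactly when the determinant of the matrix with rows u, v, w vanishes.
The determinant works out to 96 - 30*t.
This vanishes exactly when t = 16/5.

t = 16/5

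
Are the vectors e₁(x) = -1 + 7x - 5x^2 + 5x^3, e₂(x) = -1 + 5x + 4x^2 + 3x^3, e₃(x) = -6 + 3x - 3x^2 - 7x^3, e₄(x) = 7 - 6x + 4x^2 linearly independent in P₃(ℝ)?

linearly independent

Write each element as a coordinate vector in ℝ⁴ using {1, x, …, x^3}.
Form the 4×4 matrix with these as columns; its determinant is 1726.
A nonzero determinant means the columns are linearly independent.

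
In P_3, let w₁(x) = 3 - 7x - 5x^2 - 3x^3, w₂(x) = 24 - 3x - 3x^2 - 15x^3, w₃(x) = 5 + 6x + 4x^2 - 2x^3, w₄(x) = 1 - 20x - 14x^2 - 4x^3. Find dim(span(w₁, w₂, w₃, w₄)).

2

Pass to coordinate vectors with respect to the basis {1, x, …, x^3}.
Put the 4×4 matrix [w₁|w₂|w₃|w₄] into echelon form.
Exactly 2 pivots survive; hence the rank is 2.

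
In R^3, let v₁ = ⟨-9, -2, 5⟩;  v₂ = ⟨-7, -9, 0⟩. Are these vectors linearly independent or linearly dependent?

linearly independent

Place the vectors as rows of a 2×3 matrix and reduce to echelon form.
The reduction yields 2 nonzero rows, so the rank is 2.
Since rank = 2 (the number of vectors), the set is linearly independent.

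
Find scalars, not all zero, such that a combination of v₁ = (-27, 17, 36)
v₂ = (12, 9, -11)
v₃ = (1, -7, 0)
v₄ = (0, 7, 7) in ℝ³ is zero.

v₁ + 2v₂ + 3v₃ - 2v₄ = 0

Solve the homogeneous system with v₁, v₂, v₃, v₄ as columns by row-reducing the coefficient matrix.
The free variable yields coefficients (1, 2, 3, -2) (any nonzero multiple also works).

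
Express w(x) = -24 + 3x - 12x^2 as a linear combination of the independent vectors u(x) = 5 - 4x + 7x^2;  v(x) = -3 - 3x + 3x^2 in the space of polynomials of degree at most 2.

w = -3u + 3v

Work in coordinates with respect to the standard basis {1, x, x^2}.
Since u, v are independent, the coefficients expressing w are uniquely determined by a linear system.
Back-substitution yields (c₁, c₂) = (-3, 3).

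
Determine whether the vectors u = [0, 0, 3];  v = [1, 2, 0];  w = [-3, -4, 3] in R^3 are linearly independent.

linearly independent

Form the 3×3 matrix with these as columns; its determinant is 6.
A nonzero determinant means the columns are linearly independent.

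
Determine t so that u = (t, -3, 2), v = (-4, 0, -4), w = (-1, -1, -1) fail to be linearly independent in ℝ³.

t = 2

The vectors are dependent exactly when the determinant of the matrix with rows u, v, w vanishes.
Expanding, det = 8 - 4*t.
Setting this to zero gives t = 2.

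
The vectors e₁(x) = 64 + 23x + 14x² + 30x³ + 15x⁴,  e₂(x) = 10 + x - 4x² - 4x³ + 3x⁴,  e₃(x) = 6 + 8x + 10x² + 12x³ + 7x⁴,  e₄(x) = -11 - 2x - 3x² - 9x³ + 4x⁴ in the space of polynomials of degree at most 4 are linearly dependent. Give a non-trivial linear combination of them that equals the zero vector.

e₁ - 3e₂ - 2e₃ + 2e₄ = 0

Take coordinates with respect to {1, x, …, x⁴}.
Set up α₁e₁ + … + α₄e₄ = 0 and solve the homogeneous system.
The free variable yields coefficients (1, -3, -2, 2) (any nonzero multiple also works).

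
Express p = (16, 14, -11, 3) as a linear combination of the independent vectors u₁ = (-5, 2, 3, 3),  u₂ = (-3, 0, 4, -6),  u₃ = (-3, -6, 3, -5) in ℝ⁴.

Set up the augmented matrix [u₁ | u₂ | u₃ | p] and row-reduce.
Back-substitution yields (c₁, c₂, c₃) = (-2, 1, -3).

p = -2u₁ + u₂ - 3u₃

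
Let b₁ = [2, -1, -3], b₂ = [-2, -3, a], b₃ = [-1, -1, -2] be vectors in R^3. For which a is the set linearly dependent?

Place the vectors as rows of a 3×3 matrix; dependence ⇔ determinant zero.
Cofactor expansion gives det = 3*a + 19.
This vanishes exactly when a = -19/3.

a = -19/3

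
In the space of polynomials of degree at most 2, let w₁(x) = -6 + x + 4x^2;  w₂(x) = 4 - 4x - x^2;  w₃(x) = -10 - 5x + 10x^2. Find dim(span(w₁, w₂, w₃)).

Represent each element by its coordinate vector in ℝ³.
Form the matrix with w₁, w₂, w₃ as columns and reduce.
There are 2 pivot columns, so rank = 2.

dim = 2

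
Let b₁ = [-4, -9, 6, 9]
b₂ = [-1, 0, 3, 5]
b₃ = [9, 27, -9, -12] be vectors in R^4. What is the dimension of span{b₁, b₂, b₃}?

Row-reduce the 3×4 matrix with these as rows.
Exactly 2 pivots survive; hence the rank is 2.

dim = 2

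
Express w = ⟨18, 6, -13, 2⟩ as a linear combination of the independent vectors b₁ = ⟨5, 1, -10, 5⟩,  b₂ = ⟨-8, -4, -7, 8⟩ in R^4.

Solve the system with b₁, b₂ as columns and w as the right-hand side.
Row-reducing the augmented matrix gives the unique coefficients (α₁, α₂) = (2, -1).

w = 2b₁ - b₂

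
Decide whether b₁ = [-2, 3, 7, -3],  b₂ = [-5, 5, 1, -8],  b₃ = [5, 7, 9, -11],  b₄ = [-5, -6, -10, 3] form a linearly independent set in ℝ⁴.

linearly independent

The matrix [b₁|b₂|b₃|b₄] has determinant 2024.
A nonzero determinant means the columns are linearly independent.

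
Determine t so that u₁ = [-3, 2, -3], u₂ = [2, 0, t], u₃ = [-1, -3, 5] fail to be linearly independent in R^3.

t = -2/11

Place the vectors as rows of a 3×3 matrix; dependence ⇔ determinant zero.
Expanding, det = -11*t - 2.
This vanishes exactly when t = -2/11.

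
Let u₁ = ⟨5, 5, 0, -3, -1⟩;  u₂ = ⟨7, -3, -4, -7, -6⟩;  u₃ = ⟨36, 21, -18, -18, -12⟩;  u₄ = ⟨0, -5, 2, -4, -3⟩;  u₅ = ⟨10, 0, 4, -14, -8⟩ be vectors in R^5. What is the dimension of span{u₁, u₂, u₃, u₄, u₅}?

dim = 3

Put the 5×5 matrix [u₁|u₂|u₃|u₄|u₅] into echelon form.
There are 3 pivot columns, so rank = 3.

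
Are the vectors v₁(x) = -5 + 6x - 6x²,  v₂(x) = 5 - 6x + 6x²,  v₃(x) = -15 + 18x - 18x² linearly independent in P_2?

Take coordinates with respect to the standard basis {1, x, x²}.
Form the 3×3 matrix with these as columns; its determinant is 0.
A zero determinant means the columns are linearly dependent.
Indeed v₁ + v₂ = 0.

linearly dependent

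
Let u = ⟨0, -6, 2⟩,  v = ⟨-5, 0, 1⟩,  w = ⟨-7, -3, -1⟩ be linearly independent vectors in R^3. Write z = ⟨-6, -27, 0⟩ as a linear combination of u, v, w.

Set up the augmented matrix [u | v | w | z] and row-reduce.
Back-substitution yields (a₁, a₂, a₃) = (3, -3, 3).

z = 3u - 3v + 3w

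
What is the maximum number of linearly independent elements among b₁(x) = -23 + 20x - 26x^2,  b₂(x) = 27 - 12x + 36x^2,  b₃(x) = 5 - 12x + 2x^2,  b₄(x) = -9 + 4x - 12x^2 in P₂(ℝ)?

Use coordinates relative to {1, x, x^2}.
Row-reduce the 4×3 matrix with these as rows.
Exactly 2 pivots survive; hence the rank is 2.
(With 4 elements in a 3-dimensional space the rank is at most 3.)

2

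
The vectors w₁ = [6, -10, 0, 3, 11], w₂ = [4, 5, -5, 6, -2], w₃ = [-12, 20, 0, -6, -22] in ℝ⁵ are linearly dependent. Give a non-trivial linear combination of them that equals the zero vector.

Set up α₁w₁ + … + α₃w₃ = 0 and solve the homogeneous system.
The free variable yields coefficients (2, 0, 1) (any nonzero multiple also works).

2w₁ + w₃ = 0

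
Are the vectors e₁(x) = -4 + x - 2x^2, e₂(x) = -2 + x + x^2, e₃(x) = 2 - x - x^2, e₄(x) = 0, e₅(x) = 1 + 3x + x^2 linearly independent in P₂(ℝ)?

Take coordinates with respect to the standard basis {1, x, x^2}.
There are 5 vectors in a 3-dimensional space, so they cannot be linearly independent.

linearly dependent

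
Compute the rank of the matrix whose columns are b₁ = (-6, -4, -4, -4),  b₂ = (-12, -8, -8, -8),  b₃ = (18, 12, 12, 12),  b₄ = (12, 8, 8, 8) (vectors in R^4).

Apply Gaussian elimination to the matrix whose rows are b₁, b₂, b₃, b₄.
Reduction leaves 1 leading entry, giving rank 1.

1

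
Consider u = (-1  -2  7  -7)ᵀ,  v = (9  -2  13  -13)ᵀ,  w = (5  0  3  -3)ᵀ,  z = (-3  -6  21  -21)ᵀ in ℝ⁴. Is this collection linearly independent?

The matrix [u|v|w|z] has determinant 0.
A zero determinant means the columns are linearly dependent.

linearly dependent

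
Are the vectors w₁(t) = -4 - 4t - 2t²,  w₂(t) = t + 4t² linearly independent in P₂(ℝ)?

linearly independent

Write each element as a coordinate vector in ℝ³ using {1, t, t²}.
Place the vectors as rows of a 2×3 matrix and reduce to echelon form.
The reduction yields 2 nonzero rows, so the rank is 2.
Since rank = 2 (the number of vectors), the set is linearly independent.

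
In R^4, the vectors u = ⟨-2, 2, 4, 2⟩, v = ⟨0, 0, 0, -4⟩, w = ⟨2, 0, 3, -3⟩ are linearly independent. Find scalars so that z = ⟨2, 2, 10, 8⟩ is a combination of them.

Set up the augmented matrix [u | v | w | z] and row-reduce.
Row-reducing the augmented matrix gives the unique coefficients (a₁, a₂, a₃) = (1, -3, 2).

z = u - 3v + 2w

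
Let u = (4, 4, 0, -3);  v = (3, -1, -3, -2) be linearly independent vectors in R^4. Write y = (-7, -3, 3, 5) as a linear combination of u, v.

Write y = α₁u + α₂v and equate components.
Back-substitution yields (α₁, α₂) = (-1, -1).

y = -u - v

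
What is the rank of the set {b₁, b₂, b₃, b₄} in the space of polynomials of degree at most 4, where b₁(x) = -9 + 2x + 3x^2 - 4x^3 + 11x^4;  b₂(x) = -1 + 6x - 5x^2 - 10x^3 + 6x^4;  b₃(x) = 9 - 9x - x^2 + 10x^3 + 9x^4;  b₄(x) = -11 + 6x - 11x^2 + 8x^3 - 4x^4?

4

Pass to coordinate vectors with respect to the basis {1, x, …, x^4}.
Put the 5×4 matrix [b₁|b₂|b₃|b₄] into echelon form.
There are 4 pivot columns, so rank = 4.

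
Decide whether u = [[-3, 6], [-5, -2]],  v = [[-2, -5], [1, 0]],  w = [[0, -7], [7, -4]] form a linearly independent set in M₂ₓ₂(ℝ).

linearly independent

Take coordinates with respect to the standard basis {E₁₁, E₁₂, E₂₁, E₂₂}.
Place the vectors as rows of a 3×4 matrix and reduce to echelon form.
The reduction yields 3 nonzero rows, so the rank is 3.
Since rank = 3 (the number of vectors), the set is linearly independent.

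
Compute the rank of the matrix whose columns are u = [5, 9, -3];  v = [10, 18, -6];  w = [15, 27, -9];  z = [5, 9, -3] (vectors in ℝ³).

Row-reduce the 4×3 matrix with these as rows.
The echelon form has 1 nonzero row, so the rank is 1.
(With 4 elements in a 3-dimensional space the rank is at most 3.)

1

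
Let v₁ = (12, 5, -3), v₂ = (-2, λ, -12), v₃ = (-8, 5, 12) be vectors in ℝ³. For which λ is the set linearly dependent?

Dependence holds iff the 3×3 matrix [v₁ v₂ v₃] is singular.
Expanding, det = 120*λ + 1350.
Setting this to zero gives λ = -45/4.

λ = -45/4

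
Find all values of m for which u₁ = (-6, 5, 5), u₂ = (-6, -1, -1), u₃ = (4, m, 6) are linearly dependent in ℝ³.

m = 6

The vectors are dependent exactly when the determinant of the matrix with rows u₁, u₂, u₃ vanishes.
Expanding, det = 216 - 36*m.
Setting this to zero gives m = 6.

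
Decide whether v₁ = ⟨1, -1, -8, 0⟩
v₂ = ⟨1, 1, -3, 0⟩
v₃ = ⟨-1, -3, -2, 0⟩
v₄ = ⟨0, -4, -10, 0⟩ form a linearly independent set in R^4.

linearly dependent

Row-reduce the matrix whose columns are v₁, v₂, v₃, v₄.
The reduction yields 2 nonzero rows, so the rank is 2.
Since rank 2 < 4, the set is linearly dependent.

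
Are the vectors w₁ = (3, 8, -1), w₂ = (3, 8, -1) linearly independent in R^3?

Row-reduce the matrix whose columns are w₁, w₂.
The reduction yields 1 nonzero row, so the rank is 1.
Since rank 1 < 2, the set is linearly dependent.
Indeed w₁ - w₂ = 0.

linearly dependent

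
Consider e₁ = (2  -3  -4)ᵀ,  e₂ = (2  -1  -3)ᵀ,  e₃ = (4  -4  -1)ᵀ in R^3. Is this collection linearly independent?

linearly independent

Form the 3×3 matrix with these as columns; its determinant is 24.
A nonzero determinant means the columns are linearly independent.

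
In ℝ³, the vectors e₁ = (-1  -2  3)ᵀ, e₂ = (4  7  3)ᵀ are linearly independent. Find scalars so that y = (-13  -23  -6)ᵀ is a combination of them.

y = e₁ - 3e₂

Since e₁, e₂ are independent, the coefficients expressing y are uniquely determined by a linear system.
Back-substitution yields (c₁, c₂) = (1, -3).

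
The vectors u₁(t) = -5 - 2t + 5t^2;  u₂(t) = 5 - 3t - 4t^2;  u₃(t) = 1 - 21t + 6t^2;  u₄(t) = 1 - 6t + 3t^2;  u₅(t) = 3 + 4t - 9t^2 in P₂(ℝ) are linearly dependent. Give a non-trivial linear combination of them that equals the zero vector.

Take coordinates with respect to {1, t, t^2}.
Write the vectors as columns of a matrix and find a nonzero vector in its null space.
A generator of the null space is (3, 3, -1, 1, 0).

3u₁ + 3u₂ - u₃ + u₄ = 0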